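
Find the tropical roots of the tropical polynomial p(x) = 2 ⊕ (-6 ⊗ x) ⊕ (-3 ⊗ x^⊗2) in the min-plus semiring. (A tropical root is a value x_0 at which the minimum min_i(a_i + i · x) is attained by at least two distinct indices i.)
Roots: {-3, 8}

Each tropical root is a break point of the lower envelope of the lines y = a_i + i · x (there are 3 lines, with slopes 0, 1, ..., 2). Only the lines that attain the minimum somewhere contribute to roots; other lines are dominated. Here the surviving (envelope) indices are i = 2, i = 1, i = 0.
Intersections between consecutive envelope lines give the roots: for adjacent envelope indices i < j the intersection is x = (a_i − a_j) / (j − i). Reading off the sorted break points: {-3, 8}.
Verification: at each break x_0, at least two indices attain the minimum of min_i(a_i + i · x_0).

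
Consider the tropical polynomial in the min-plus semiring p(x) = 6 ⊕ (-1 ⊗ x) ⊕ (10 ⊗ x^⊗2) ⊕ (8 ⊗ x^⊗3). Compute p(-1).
p(-1) = -2

A tropical monomial a ⊗ x^⊗i evaluates to a + i · x. Evaluating each term at x = -1:
  Term 0 contributes 6 + 0 · -1 = 6
  Term 1 contributes -1 + 1 · -1 = -2
  Term 2 contributes 10 + 2 · -1 = 8
  Term 3 contributes 8 + 3 · -1 = 5
p(-1) = ⊕ of these = min[6, -2, 8, 5] = -2.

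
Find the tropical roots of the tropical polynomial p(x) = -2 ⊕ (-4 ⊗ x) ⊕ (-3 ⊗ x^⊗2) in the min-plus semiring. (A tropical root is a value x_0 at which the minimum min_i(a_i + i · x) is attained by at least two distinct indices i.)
Roots: {-1, 2}

Each tropical root is a break point of the lower envelope of the lines y = a_i + i · x (there are 3 lines, with slopes 0, 1, ..., 2). Only the lines that attain the minimum somewhere contribute to roots; other lines are dominated. Here the surviving (envelope) indices are i = 2, i = 1, i = 0.
Intersections between consecutive envelope lines give the roots: for adjacent envelope indices i < j the intersection is x = (a_i − a_j) / (j − i). Reading off the sorted break points: {-1, 2}.
Verification: at each break x_0, at least two indices attain the minimum of min_i(a_i + i · x_0).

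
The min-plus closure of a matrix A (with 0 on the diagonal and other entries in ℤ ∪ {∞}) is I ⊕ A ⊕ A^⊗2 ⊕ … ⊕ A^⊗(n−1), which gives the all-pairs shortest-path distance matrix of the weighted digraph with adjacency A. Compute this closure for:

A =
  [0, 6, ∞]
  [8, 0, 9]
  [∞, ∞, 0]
Closure =
  [0, 6, 15]
  [8, 0, 9]
  [∞, ∞, 0]

This is the Floyd-Warshall all-pairs shortest-path computation. For each intermediate vertex k = 0, 1, …, 2, update dist[i][j] ← min(dist[i][j], dist[i][k] + dist[k][j]). The final matrix gives, for each (i, j), the minimum total weight of any directed path from i to j (possibly empty when i = j).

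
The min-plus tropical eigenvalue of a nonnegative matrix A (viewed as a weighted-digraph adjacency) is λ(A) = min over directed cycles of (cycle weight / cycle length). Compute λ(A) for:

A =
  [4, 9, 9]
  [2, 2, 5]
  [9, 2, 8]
λ(A) = 2

Enumerate directed cycles and compute their means (weight / length). Sample:
  cycle 0 → 0: weight = 4, length = 1, mean = 4/1 ≈ 4.000
  cycle 1 → 1: weight = 2, length = 1, mean = 2/1 ≈ 2.000
  cycle 2 → 2: weight = 8, length = 1, mean = 8/1 ≈ 8.000
  cycle 0 → 1 → 0: weight = 11, length = 2, mean = 11/2 ≈ 5.500
  cycle 0 → 2 → 0: weight = 18, length = 2, mean = 18/2 ≈ 9.000
  cycle 1 → 0 → 1: weight = 11, length = 2, mean = 11/2 ≈ 5.500
Minimum mean = 2.000, attained e.g. along the cycle 1 → 1 with weight 2 and length 1. So λ(A) = 2/1 = 2.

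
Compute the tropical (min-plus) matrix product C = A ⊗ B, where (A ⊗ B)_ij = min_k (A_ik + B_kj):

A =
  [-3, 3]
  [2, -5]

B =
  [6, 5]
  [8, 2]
A ⊗ B =
  [3, 2]
  [3, -3]

Apply the min-plus product entry-by-entry:
  C[0][0] = min over k of (A[0][0] + B[0][0] = -3 + 6 = 3, A[0][1] + B[1][0] = 3 + 8 = 11) = 3 (attained at k = 0)
  C[0][1] = min over k of (A[0][0] + B[0][1] = -3 + 5 = 2, A[0][1] + B[1][1] = 3 + 2 = 5) = 2 (attained at k = 0)
  C[1][0] = min over k of (A[1][0] + B[0][0] = 2 + 6 = 8, A[1][1] + B[1][0] = -5 + 8 = 3) = 3 (attained at k = 1)
  C[1][1] = min over k of (A[1][0] + B[0][1] = 2 + 5 = 7, A[1][1] + B[1][1] = -5 + 2 = -3) = -3 (attained at k = 1)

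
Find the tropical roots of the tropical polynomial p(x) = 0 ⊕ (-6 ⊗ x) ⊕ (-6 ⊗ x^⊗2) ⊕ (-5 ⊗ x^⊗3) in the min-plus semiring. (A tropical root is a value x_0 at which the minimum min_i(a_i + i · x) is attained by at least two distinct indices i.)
Roots: {-1, 0, 6}

Each tropical root is a break point of the lower envelope of the lines y = a_i + i · x (there are 4 lines, with slopes 0, 1, ..., 3). Only the lines that attain the minimum somewhere contribute to roots; other lines are dominated. Here the surviving (envelope) indices are i = 3, i = 2, i = 1, i = 0.
Intersections between consecutive envelope lines give the roots: for adjacent envelope indices i < j the intersection is x = (a_i − a_j) / (j − i). Reading off the sorted break points: {-1, 0, 6}.
Verification: at each break x_0, at least two indices attain the minimum of min_i(a_i + i · x_0).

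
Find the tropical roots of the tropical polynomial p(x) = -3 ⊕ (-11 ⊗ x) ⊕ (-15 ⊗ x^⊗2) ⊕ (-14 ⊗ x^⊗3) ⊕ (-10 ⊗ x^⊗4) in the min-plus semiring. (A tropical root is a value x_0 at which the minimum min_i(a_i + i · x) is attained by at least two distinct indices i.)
Roots: {-4, -1, 4, 8}

Each tropical root is a break point of the lower envelope of the lines y = a_i + i · x (there are 5 lines, with slopes 0, 1, ..., 4). Only the lines that attain the minimum somewhere contribute to roots; other lines are dominated. Here the surviving (envelope) indices are i = 4, i = 3, i = 2, i = 1, i = 0.
Intersections between consecutive envelope lines give the roots: for adjacent envelope indices i < j the intersection is x = (a_i − a_j) / (j − i). Reading off the sorted break points: {-4, -1, 4, 8}.
Verification: at each break x_0, at least two indices attain the minimum of min_i(a_i + i · x_0).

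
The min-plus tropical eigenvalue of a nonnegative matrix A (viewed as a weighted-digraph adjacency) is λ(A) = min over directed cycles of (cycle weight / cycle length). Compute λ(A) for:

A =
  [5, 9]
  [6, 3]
λ(A) = 3

Enumerate directed cycles and compute their means (weight / length). Sample:
  cycle 0 → 0: weight = 5, length = 1, mean = 5/1 ≈ 5.000
  cycle 1 → 1: weight = 3, length = 1, mean = 3/1 ≈ 3.000
  cycle 0 → 1 → 0: weight = 15, length = 2, mean = 15/2 ≈ 7.500
  cycle 1 → 0 → 1: weight = 15, length = 2, mean = 15/2 ≈ 7.500
Minimum mean = 3.000, attained e.g. along the cycle 1 → 1 with weight 3 and length 1. So λ(A) = 3/1 = 3.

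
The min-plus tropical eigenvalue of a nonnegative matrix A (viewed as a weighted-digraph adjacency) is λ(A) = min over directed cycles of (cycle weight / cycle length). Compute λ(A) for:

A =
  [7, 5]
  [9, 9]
λ(A) = 7

Enumerate directed cycles and compute their means (weight / length). Sample:
  cycle 0 → 0: weight = 7, length = 1, mean = 7/1 ≈ 7.000
  cycle 1 → 1: weight = 9, length = 1, mean = 9/1 ≈ 9.000
  cycle 0 → 1 → 0: weight = 14, length = 2, mean = 14/2 ≈ 7.000
  cycle 1 → 0 → 1: weight = 14, length = 2, mean = 14/2 ≈ 7.000
Minimum mean = 7.000, attained e.g. along the cycle 0 → 0 with weight 7 and length 1. So λ(A) = 7/1 = 7.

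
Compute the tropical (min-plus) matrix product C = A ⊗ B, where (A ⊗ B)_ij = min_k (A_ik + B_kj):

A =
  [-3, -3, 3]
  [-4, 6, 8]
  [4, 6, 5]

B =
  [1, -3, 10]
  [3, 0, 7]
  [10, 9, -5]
A ⊗ B =
  [-2, -6, -2]
  [-3, -7, 3]
  [5, 1, 0]

Apply the min-plus product entry-by-entry:
  C[0][0] = min over k of (A[0][0] + B[0][0] = -3 + 1 = -2, A[0][1] + B[1][0] = -3 + 3 = 0, A[0][2] + B[2][0] = 3 + 10 = 13) = -2 (attained at k = 0)
  C[0][1] = min over k of (A[0][0] + B[0][1] = -3 + -3 = -6, A[0][1] + B[1][1] = -3 + 0 = -3, A[0][2] + B[2][1] = 3 + 9 = 12) = -6 (attained at k = 0)
  C[0][2] = min over k of (A[0][0] + B[0][2] = -3 + 10 = 7, A[0][1] + B[1][2] = -3 + 7 = 4, A[0][2] + B[2][2] = 3 + -5 = -2) = -2 (attained at k = 2)
  C[1][0] = min over k of (A[1][0] + B[0][0] = -4 + 1 = -3, A[1][1] + B[1][0] = 6 + 3 = 9, A[1][2] + B[2][0] = 8 + 10 = 18) = -3 (attained at k = 0)
  C[1][1] = min over k of (A[1][0] + B[0][1] = -4 + -3 = -7, A[1][1] + B[1][1] = 6 + 0 = 6, A[1][2] + B[2][1] = 8 + 9 = 17) = -7 (attained at k = 0)
  C[1][2] = min over k of (A[1][0] + B[0][2] = -4 + 10 = 6, A[1][1] + B[1][2] = 6 + 7 = 13, A[1][2] + B[2][2] = 8 + -5 = 3) = 3 (attained at k = 2)
  C[2][0] = min over k of (A[2][0] + B[0][0] = 4 + 1 = 5, A[2][1] + B[1][0] = 6 + 3 = 9, A[2][2] + B[2][0] = 5 + 10 = 15) = 5 (attained at k = 0)
  C[2][1] = min over k of (A[2][0] + B[0][1] = 4 + -3 = 1, A[2][1] + B[1][1] = 6 + 0 = 6, A[2][2] + B[2][1] = 5 + 9 = 14) = 1 (attained at k = 0)
  C[2][2] = min over k of (A[2][0] + B[0][2] = 4 + 10 = 14, A[2][1] + B[1][2] = 6 + 7 = 13, A[2][2] + B[2][2] = 5 + -5 = 0) = 0 (attained at k = 2)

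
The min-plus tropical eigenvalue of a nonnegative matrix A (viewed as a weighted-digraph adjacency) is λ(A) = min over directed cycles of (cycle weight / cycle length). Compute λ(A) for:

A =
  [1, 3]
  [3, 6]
λ(A) = 1

Enumerate directed cycles and compute their means (weight / length). Sample:
  cycle 0 → 0: weight = 1, length = 1, mean = 1/1 ≈ 1.000
  cycle 1 → 1: weight = 6, length = 1, mean = 6/1 ≈ 6.000
  cycle 0 → 1 → 0: weight = 6, length = 2, mean = 6/2 ≈ 3.000
  cycle 1 → 0 → 1: weight = 6, length = 2, mean = 6/2 ≈ 3.000
Minimum mean = 1.000, attained e.g. along the cycle 0 → 0 with weight 1 and length 1. So λ(A) = 1/1 = 1.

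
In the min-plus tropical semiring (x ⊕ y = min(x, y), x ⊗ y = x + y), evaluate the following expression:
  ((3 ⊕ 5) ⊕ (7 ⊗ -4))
((3 ⊕ 5) ⊕ (7 ⊗ -4)) = 3

Expand innermost to outermost. Recall ⊕ takes the minimum of its arguments and ⊗ takes their sum. Working out the expression ((3 ⊕ 5) ⊕ (7 ⊗ -4)) gives 3.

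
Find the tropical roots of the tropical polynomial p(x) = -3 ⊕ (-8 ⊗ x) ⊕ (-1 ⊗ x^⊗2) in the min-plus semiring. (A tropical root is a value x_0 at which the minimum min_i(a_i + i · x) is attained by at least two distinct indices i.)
Roots: {-7, 5}

Each tropical root is a break point of the lower envelope of the lines y = a_i + i · x (there are 3 lines, with slopes 0, 1, ..., 2). Only the lines that attain the minimum somewhere contribute to roots; other lines are dominated. Here the surviving (envelope) indices are i = 2, i = 1, i = 0.
Intersections between consecutive envelope lines give the roots: for adjacent envelope indices i < j the intersection is x = (a_i − a_j) / (j − i). Reading off the sorted break points: {-7, 5}.
Verification: at each break x_0, at least two indices attain the minimum of min_i(a_i + i · x_0).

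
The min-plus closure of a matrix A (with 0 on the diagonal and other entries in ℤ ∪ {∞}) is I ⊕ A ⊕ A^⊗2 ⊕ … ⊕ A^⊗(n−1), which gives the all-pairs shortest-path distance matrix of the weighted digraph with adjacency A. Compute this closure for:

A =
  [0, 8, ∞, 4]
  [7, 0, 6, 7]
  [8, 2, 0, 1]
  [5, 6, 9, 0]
Closure =
  [0, 8, 13, 4]
  [7, 0, 6, 7]
  [6, 2, 0, 1]
  [5, 6, 9, 0]

This is the Floyd-Warshall all-pairs shortest-path computation. For each intermediate vertex k = 0, 1, …, 3, update dist[i][j] ← min(dist[i][j], dist[i][k] + dist[k][j]). The final matrix gives, for each (i, j), the minimum total weight of any directed path from i to j (possibly empty when i = j).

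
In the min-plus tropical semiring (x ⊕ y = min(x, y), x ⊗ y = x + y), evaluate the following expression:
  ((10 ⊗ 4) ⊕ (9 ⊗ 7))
((10 ⊗ 4) ⊕ (9 ⊗ 7)) = 14

Expand innermost to outermost. Recall ⊕ takes the minimum of its arguments and ⊗ takes their sum. Working out the expression ((10 ⊗ 4) ⊕ (9 ⊗ 7)) gives 14.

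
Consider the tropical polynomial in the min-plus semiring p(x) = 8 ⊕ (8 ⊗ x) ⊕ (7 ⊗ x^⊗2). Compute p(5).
p(5) = 8

A tropical monomial a ⊗ x^⊗i evaluates to a + i · x. Evaluating each term at x = 5:
  Term 0 contributes 8 + 0 · 5 = 8
  Term 1 contributes 8 + 1 · 5 = 13
  Term 2 contributes 7 + 2 · 5 = 17
p(5) = ⊕ of these = min[8, 13, 17] = 8.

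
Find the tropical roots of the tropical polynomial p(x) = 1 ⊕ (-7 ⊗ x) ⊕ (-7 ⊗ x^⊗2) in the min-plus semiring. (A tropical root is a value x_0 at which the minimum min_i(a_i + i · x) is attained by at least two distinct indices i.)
Roots: {0, 8}

Each tropical root is a break point of the lower envelope of the lines y = a_i + i · x (there are 3 lines, with slopes 0, 1, ..., 2). Only the lines that attain the minimum somewhere contribute to roots; other lines are dominated. Here the surviving (envelope) indices are i = 2, i = 1, i = 0.
Intersections between consecutive envelope lines give the roots: for adjacent envelope indices i < j the intersection is x = (a_i − a_j) / (j − i). Reading off the sorted break points: {0, 8}.
Verification: at each break x_0, at least two indices attain the minimum of min_i(a_i + i · x_0).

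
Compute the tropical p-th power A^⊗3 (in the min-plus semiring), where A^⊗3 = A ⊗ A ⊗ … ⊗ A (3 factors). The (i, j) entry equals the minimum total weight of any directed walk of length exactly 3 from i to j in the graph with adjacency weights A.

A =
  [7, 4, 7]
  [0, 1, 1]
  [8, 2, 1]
A^⊗3 =
  [5, 6, 6]
  [2, 3, 3]
  [3, 4, 3]

Each entry (A^⊗3)_ij equals the minimum over all length-3 walks i = v_0 → v_1 → … → v_3 = j of Σ_t A[v_t][v_{t+1}]. For example, for (i, j) = (0, 2) we minimise over 9 possible intermediate vertex sequences; the minimum is 6, attained along the walk 0 → 1 → 1 → 2.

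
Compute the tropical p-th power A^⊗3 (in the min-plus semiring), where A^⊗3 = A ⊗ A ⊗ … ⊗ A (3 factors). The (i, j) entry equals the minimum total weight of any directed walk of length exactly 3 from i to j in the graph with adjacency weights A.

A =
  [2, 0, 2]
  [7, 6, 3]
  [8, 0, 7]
A^⊗3 =
  [6, 3, 5]
  [10, 9, 6]
  [9, 3, 9]

Each entry (A^⊗3)_ij equals the minimum over all length-3 walks i = v_0 → v_1 → … → v_3 = j of Σ_t A[v_t][v_{t+1}]. For example, for (i, j) = (0, 2) we minimise over 9 possible intermediate vertex sequences; the minimum is 5, attained along the walk 0 → 0 → 1 → 2.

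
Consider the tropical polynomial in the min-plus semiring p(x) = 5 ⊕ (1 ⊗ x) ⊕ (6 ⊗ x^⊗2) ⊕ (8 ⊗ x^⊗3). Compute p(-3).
p(-3) = -2

A tropical monomial a ⊗ x^⊗i evaluates to a + i · x. Evaluating each term at x = -3:
  Term 0 contributes 5 + 0 · -3 = 5
  Term 1 contributes 1 + 1 · -3 = -2
  Term 2 contributes 6 + 2 · -3 = 0
  Term 3 contributes 8 + 3 · -3 = -1
p(-3) = ⊕ of these = min[5, -2, 0, -1] = -2.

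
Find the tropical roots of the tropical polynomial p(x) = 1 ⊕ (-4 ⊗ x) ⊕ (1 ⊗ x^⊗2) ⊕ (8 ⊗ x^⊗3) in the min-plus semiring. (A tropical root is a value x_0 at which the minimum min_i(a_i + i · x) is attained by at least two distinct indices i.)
Roots: {-7, -5, 5}

Each tropical root is a break point of the lower envelope of the lines y = a_i + i · x (there are 4 lines, with slopes 0, 1, ..., 3). Only the lines that attain the minimum somewhere contribute to roots; other lines are dominated. Here the surviving (envelope) indices are i = 3, i = 2, i = 1, i = 0.
Intersections between consecutive envelope lines give the roots: for adjacent envelope indices i < j the intersection is x = (a_i − a_j) / (j − i). Reading off the sorted break points: {-7, -5, 5}.
Verification: at each break x_0, at least two indices attain the minimum of min_i(a_i + i · x_0).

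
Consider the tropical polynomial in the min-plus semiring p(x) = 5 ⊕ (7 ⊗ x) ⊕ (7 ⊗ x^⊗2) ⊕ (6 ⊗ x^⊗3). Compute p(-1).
p(-1) = 3

A tropical monomial a ⊗ x^⊗i evaluates to a + i · x. Evaluating each term at x = -1:
  Term 0 contributes 5 + 0 · -1 = 5
  Term 1 contributes 7 + 1 · -1 = 6
  Term 2 contributes 7 + 2 · -1 = 5
  Term 3 contributes 6 + 3 · -1 = 3
p(-1) = ⊕ of these = min[5, 6, 5, 3] = 3.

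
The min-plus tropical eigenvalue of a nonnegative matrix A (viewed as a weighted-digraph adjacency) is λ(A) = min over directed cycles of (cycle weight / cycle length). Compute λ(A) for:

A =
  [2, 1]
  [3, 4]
λ(A) = 2

Enumerate directed cycles and compute their means (weight / length). Sample:
  cycle 0 → 0: weight = 2, length = 1, mean = 2/1 ≈ 2.000
  cycle 1 → 1: weight = 4, length = 1, mean = 4/1 ≈ 4.000
  cycle 0 → 1 → 0: weight = 4, length = 2, mean = 4/2 ≈ 2.000
  cycle 1 → 0 → 1: weight = 4, length = 2, mean = 4/2 ≈ 2.000
Minimum mean = 2.000, attained e.g. along the cycle 0 → 0 with weight 2 and length 1. So λ(A) = 2/1 = 2.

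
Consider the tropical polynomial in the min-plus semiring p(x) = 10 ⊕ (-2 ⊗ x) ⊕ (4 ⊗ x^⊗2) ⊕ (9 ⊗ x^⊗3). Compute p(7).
p(7) = 5

A tropical monomial a ⊗ x^⊗i evaluates to a + i · x. Evaluating each term at x = 7:
  Term 0 contributes 10 + 0 · 7 = 10
  Term 1 contributes -2 + 1 · 7 = 5
  Term 2 contributes 4 + 2 · 7 = 18
  Term 3 contributes 9 + 3 · 7 = 30
p(7) = ⊕ of these = min[10, 5, 18, 30] = 5.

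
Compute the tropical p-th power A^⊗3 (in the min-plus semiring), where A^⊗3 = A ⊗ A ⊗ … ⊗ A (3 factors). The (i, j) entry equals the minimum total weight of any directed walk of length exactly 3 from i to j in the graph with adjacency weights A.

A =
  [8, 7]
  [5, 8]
A^⊗3 =
  [20, 19]
  [17, 20]

Each entry (A^⊗3)_ij equals the minimum over all length-3 walks i = v_0 → v_1 → … → v_3 = j of Σ_t A[v_t][v_{t+1}]. For example, for (i, j) = (0, 1) we minimise over 4 possible intermediate vertex sequences; the minimum is 19, attained along the walk 0 → 1 → 0 → 1.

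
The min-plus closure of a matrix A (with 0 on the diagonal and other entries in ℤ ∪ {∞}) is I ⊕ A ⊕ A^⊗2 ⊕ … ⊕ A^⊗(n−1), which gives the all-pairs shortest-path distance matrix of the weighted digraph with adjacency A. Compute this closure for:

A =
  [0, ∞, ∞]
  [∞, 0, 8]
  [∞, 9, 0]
Closure =
  [0, ∞, ∞]
  [∞, 0, 8]
  [∞, 9, 0]

This is the Floyd-Warshall all-pairs shortest-path computation. For each intermediate vertex k = 0, 1, …, 2, update dist[i][j] ← min(dist[i][j], dist[i][k] + dist[k][j]). The final matrix gives, for each (i, j), the minimum total weight of any directed path from i to j (possibly empty when i = j).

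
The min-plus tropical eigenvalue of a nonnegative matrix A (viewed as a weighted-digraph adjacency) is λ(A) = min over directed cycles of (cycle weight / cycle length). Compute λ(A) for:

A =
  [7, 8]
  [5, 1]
λ(A) = 1

Enumerate directed cycles and compute their means (weight / length). Sample:
  cycle 0 → 0: weight = 7, length = 1, mean = 7/1 ≈ 7.000
  cycle 1 → 1: weight = 1, length = 1, mean = 1/1 ≈ 1.000
  cycle 0 → 1 → 0: weight = 13, length = 2, mean = 13/2 ≈ 6.500
  cycle 1 → 0 → 1: weight = 13, length = 2, mean = 13/2 ≈ 6.500
Minimum mean = 1.000, attained e.g. along the cycle 1 → 1 with weight 1 and length 1. So λ(A) = 1/1 = 1.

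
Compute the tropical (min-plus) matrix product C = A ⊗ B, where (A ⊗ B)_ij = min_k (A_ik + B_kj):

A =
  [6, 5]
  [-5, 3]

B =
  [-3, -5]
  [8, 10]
A ⊗ B =
  [3, 1]
  [-8, -10]

Apply the min-plus product entry-by-entry:
  C[0][0] = min over k of (A[0][0] + B[0][0] = 6 + -3 = 3, A[0][1] + B[1][0] = 5 + 8 = 13) = 3 (attained at k = 0)
  C[0][1] = min over k of (A[0][0] + B[0][1] = 6 + -5 = 1, A[0][1] + B[1][1] = 5 + 10 = 15) = 1 (attained at k = 0)
  C[1][0] = min over k of (A[1][0] + B[0][0] = -5 + -3 = -8, A[1][1] + B[1][0] = 3 + 8 = 11) = -8 (attained at k = 0)
  C[1][1] = min over k of (A[1][0] + B[0][1] = -5 + -5 = -10, A[1][1] + B[1][1] = 3 + 10 = 13) = -10 (attained at k = 0)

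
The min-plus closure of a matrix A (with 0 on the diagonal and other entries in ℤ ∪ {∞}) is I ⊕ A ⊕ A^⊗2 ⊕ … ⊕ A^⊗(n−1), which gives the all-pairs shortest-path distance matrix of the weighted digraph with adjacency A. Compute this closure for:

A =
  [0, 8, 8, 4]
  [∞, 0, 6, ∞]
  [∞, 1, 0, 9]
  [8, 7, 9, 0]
Closure =
  [0, 8, 8, 4]
  [23, 0, 6, 15]
  [17, 1, 0, 9]
  [8, 7, 9, 0]

This is the Floyd-Warshall all-pairs shortest-path computation. For each intermediate vertex k = 0, 1, …, 3, update dist[i][j] ← min(dist[i][j], dist[i][k] + dist[k][j]). The final matrix gives, for each (i, j), the minimum total weight of any directed path from i to j (possibly empty when i = j).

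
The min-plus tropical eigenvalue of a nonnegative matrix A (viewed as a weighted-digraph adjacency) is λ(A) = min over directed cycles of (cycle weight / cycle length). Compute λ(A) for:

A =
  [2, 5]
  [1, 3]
λ(A) = 2

Enumerate directed cycles and compute their means (weight / length). Sample:
  cycle 0 → 0: weight = 2, length = 1, mean = 2/1 ≈ 2.000
  cycle 1 → 1: weight = 3, length = 1, mean = 3/1 ≈ 3.000
  cycle 0 → 1 → 0: weight = 6, length = 2, mean = 6/2 ≈ 3.000
  cycle 1 → 0 → 1: weight = 6, length = 2, mean = 6/2 ≈ 3.000
Minimum mean = 2.000, attained e.g. along the cycle 0 → 0 with weight 2 and length 1. So λ(A) = 2/1 = 2.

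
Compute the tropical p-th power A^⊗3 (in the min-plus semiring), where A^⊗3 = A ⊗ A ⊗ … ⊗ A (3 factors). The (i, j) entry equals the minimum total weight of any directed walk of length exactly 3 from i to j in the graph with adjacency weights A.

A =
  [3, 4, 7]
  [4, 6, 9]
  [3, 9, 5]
A^⊗3 =
  [9, 10, 13]
  [10, 11, 14]
  [9, 10, 13]

Each entry (A^⊗3)_ij equals the minimum over all length-3 walks i = v_0 → v_1 → … → v_3 = j of Σ_t A[v_t][v_{t+1}]. For example, for (i, j) = (0, 2) we minimise over 9 possible intermediate vertex sequences; the minimum is 13, attained along the walk 0 → 0 → 0 → 2.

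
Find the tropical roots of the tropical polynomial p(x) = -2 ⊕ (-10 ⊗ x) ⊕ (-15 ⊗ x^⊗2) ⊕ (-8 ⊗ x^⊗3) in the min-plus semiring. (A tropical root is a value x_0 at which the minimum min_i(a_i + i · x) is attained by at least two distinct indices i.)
Roots: {-7, 5, 8}

Each tropical root is a break point of the lower envelope of the lines y = a_i + i · x (there are 4 lines, with slopes 0, 1, ..., 3). Only the lines that attain the minimum somewhere contribute to roots; other lines are dominated. Here the surviving (envelope) indices are i = 3, i = 2, i = 1, i = 0.
Intersections between consecutive envelope lines give the roots: for adjacent envelope indices i < j the intersection is x = (a_i − a_j) / (j − i). Reading off the sorted break points: {-7, 5, 8}.
Verification: at each break x_0, at least two indices attain the minimum of min_i(a_i + i · x_0).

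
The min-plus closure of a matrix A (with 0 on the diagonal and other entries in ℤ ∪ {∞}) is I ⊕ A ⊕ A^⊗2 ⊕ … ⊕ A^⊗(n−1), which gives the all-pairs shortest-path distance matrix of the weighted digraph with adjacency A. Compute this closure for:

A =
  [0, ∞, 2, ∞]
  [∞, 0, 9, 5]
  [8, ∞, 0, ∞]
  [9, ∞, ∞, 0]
Closure =
  [0, ∞, 2, ∞]
  [14, 0, 9, 5]
  [8, ∞, 0, ∞]
  [9, ∞, 11, 0]

This is the Floyd-Warshall all-pairs shortest-path computation. For each intermediate vertex k = 0, 1, …, 3, update dist[i][j] ← min(dist[i][j], dist[i][k] + dist[k][j]). The final matrix gives, for each (i, j), the minimum total weight of any directed path from i to j (possibly empty when i = j).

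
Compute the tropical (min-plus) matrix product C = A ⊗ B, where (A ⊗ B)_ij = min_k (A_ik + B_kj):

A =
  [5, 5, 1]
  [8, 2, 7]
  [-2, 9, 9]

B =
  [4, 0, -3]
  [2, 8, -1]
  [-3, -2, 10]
A ⊗ B =
  [-2, -1, 2]
  [4, 5, 1]
  [2, -2, -5]

Apply the min-plus product entry-by-entry:
  C[0][0] = min over k of (A[0][0] + B[0][0] = 5 + 4 = 9, A[0][1] + B[1][0] = 5 + 2 = 7, A[0][2] + B[2][0] = 1 + -3 = -2) = -2 (attained at k = 2)
  C[0][1] = min over k of (A[0][0] + B[0][1] = 5 + 0 = 5, A[0][1] + B[1][1] = 5 + 8 = 13, A[0][2] + B[2][1] = 1 + -2 = -1) = -1 (attained at k = 2)
  C[0][2] = min over k of (A[0][0] + B[0][2] = 5 + -3 = 2, A[0][1] + B[1][2] = 5 + -1 = 4, A[0][2] + B[2][2] = 1 + 10 = 11) = 2 (attained at k = 0)
  C[1][0] = min over k of (A[1][0] + B[0][0] = 8 + 4 = 12, A[1][1] + B[1][0] = 2 + 2 = 4, A[1][2] + B[2][0] = 7 + -3 = 4) = 4 (attained at k = 1)
  C[1][1] = min over k of (A[1][0] + B[0][1] = 8 + 0 = 8, A[1][1] + B[1][1] = 2 + 8 = 10, A[1][2] + B[2][1] = 7 + -2 = 5) = 5 (attained at k = 2)
  C[1][2] = min over k of (A[1][0] + B[0][2] = 8 + -3 = 5, A[1][1] + B[1][2] = 2 + -1 = 1, A[1][2] + B[2][2] = 7 + 10 = 17) = 1 (attained at k = 1)
  C[2][0] = min over k of (A[2][0] + B[0][0] = -2 + 4 = 2, A[2][1] + B[1][0] = 9 + 2 = 11, A[2][2] + B[2][0] = 9 + -3 = 6) = 2 (attained at k = 0)
  C[2][1] = min over k of (A[2][0] + B[0][1] = -2 + 0 = -2, A[2][1] + B[1][1] = 9 + 8 = 17, A[2][2] + B[2][1] = 9 + -2 = 7) = -2 (attained at k = 0)
  C[2][2] = min over k of (A[2][0] + B[0][2] = -2 + -3 = -5, A[2][1] + B[1][2] = 9 + -1 = 8, A[2][2] + B[2][2] = 9 + 10 = 19) = -5 (attained at k = 0)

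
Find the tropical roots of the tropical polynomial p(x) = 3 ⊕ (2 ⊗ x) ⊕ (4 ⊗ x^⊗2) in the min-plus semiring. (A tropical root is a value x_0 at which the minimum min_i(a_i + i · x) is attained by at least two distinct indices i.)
Roots: {-2, 1}

Each tropical root is a break point of the lower envelope of the lines y = a_i + i · x (there are 3 lines, with slopes 0, 1, ..., 2). Only the lines that attain the minimum somewhere contribute to roots; other lines are dominated. Here the surviving (envelope) indices are i = 2, i = 1, i = 0.
Intersections between consecutive envelope lines give the roots: for adjacent envelope indices i < j the intersection is x = (a_i − a_j) / (j − i). Reading off the sorted break points: {-2, 1}.
Verification: at each break x_0, at least two indices attain the minimum of min_i(a_i + i · x_0).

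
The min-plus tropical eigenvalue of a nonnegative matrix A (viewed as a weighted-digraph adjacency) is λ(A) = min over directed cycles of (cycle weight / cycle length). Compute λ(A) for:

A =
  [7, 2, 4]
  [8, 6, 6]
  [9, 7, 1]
λ(A) = 1

Enumerate directed cycles and compute their means (weight / length). Sample:
  cycle 0 → 0: weight = 7, length = 1, mean = 7/1 ≈ 7.000
  cycle 1 → 1: weight = 6, length = 1, mean = 6/1 ≈ 6.000
  cycle 2 → 2: weight = 1, length = 1, mean = 1/1 ≈ 1.000
  cycle 0 → 1 → 0: weight = 10, length = 2, mean = 10/2 ≈ 5.000
  cycle 0 → 2 → 0: weight = 13, length = 2, mean = 13/2 ≈ 6.500
  cycle 1 → 0 → 1: weight = 10, length = 2, mean = 10/2 ≈ 5.000
Minimum mean = 1.000, attained e.g. along the cycle 2 → 2 with weight 1 and length 1. So λ(A) = 1/1 = 1.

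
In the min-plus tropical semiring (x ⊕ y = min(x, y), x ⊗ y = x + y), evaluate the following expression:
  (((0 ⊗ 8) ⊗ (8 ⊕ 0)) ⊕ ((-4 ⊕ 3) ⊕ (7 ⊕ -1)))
(((0 ⊗ 8) ⊗ (8 ⊕ 0)) ⊕ ((-4 ⊕ 3) ⊕ (7 ⊕ -1))) = -4

Expand innermost to outermost. Recall ⊕ takes the minimum of its arguments and ⊗ takes their sum. Working out the expression (((0 ⊗ 8) ⊗ (8 ⊕ 0)) ⊕ ((-4 ⊕ 3) ⊕ (7 ⊕ -1))) gives -4.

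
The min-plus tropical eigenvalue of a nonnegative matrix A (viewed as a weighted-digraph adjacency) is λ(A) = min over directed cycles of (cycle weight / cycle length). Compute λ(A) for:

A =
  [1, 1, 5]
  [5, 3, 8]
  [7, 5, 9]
λ(A) = 1

Enumerate directed cycles and compute their means (weight / length). Sample:
  cycle 0 → 0: weight = 1, length = 1, mean = 1/1 ≈ 1.000
  cycle 1 → 1: weight = 3, length = 1, mean = 3/1 ≈ 3.000
  cycle 2 → 2: weight = 9, length = 1, mean = 9/1 ≈ 9.000
  cycle 0 → 1 → 0: weight = 6, length = 2, mean = 6/2 ≈ 3.000
  cycle 0 → 2 → 0: weight = 12, length = 2, mean = 12/2 ≈ 6.000
  cycle 1 → 0 → 1: weight = 6, length = 2, mean = 6/2 ≈ 3.000
Minimum mean = 1.000, attained e.g. along the cycle 0 → 0 with weight 1 and length 1. So λ(A) = 1/1 = 1.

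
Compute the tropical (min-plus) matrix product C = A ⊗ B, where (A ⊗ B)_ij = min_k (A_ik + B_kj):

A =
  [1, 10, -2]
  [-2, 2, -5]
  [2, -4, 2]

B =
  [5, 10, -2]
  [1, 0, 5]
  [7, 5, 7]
A ⊗ B =
  [5, 3, -1]
  [2, 0, -4]
  [-3, -4, 0]

Apply the min-plus product entry-by-entry:
  C[0][0] = min over k of (A[0][0] + B[0][0] = 1 + 5 = 6, A[0][1] + B[1][0] = 10 + 1 = 11, A[0][2] + B[2][0] = -2 + 7 = 5) = 5 (attained at k = 2)
  C[0][1] = min over k of (A[0][0] + B[0][1] = 1 + 10 = 11, A[0][1] + B[1][1] = 10 + 0 = 10, A[0][2] + B[2][1] = -2 + 5 = 3) = 3 (attained at k = 2)
  C[0][2] = min over k of (A[0][0] + B[0][2] = 1 + -2 = -1, A[0][1] + B[1][2] = 10 + 5 = 15, A[0][2] + B[2][2] = -2 + 7 = 5) = -1 (attained at k = 0)
  C[1][0] = min over k of (A[1][0] + B[0][0] = -2 + 5 = 3, A[1][1] + B[1][0] = 2 + 1 = 3, A[1][2] + B[2][0] = -5 + 7 = 2) = 2 (attained at k = 2)
  C[1][1] = min over k of (A[1][0] + B[0][1] = -2 + 10 = 8, A[1][1] + B[1][1] = 2 + 0 = 2, A[1][2] + B[2][1] = -5 + 5 = 0) = 0 (attained at k = 2)
  C[1][2] = min over k of (A[1][0] + B[0][2] = -2 + -2 = -4, A[1][1] + B[1][2] = 2 + 5 = 7, A[1][2] + B[2][2] = -5 + 7 = 2) = -4 (attained at k = 0)
  C[2][0] = min over k of (A[2][0] + B[0][0] = 2 + 5 = 7, A[2][1] + B[1][0] = -4 + 1 = -3, A[2][2] + B[2][0] = 2 + 7 = 9) = -3 (attained at k = 1)
  C[2][1] = min over k of (A[2][0] + B[0][1] = 2 + 10 = 12, A[2][1] + B[1][1] = -4 + 0 = -4, A[2][2] + B[2][1] = 2 + 5 = 7) = -4 (attained at k = 1)
  C[2][2] = min over k of (A[2][0] + B[0][2] = 2 + -2 = 0, A[2][1] + B[1][2] = -4 + 5 = 1, A[2][2] + B[2][2] = 2 + 7 = 9) = 0 (attained at k = 0)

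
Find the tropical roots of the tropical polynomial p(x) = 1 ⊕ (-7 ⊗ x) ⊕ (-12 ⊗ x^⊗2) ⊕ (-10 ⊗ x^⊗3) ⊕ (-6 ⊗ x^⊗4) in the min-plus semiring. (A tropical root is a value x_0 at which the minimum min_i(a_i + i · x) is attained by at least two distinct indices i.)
Roots: {-4, -2, 5, 8}

Each tropical root is a break point of the lower envelope of the lines y = a_i + i · x (there are 5 lines, with slopes 0, 1, ..., 4). Only the lines that attain the minimum somewhere contribute to roots; other lines are dominated. Here the surviving (envelope) indices are i = 4, i = 3, i = 2, i = 1, i = 0.
Intersections between consecutive envelope lines give the roots: for adjacent envelope indices i < j the intersection is x = (a_i − a_j) / (j − i). Reading off the sorted break points: {-4, -2, 5, 8}.
Verification: at each break x_0, at least two indices attain the minimum of min_i(a_i + i · x_0).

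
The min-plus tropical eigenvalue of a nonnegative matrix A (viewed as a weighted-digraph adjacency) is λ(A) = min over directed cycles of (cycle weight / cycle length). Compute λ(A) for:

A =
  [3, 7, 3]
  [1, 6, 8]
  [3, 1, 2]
λ(A) = 5/3

Enumerate directed cycles and compute their means (weight / length). Sample:
  cycle 0 → 0: weight = 3, length = 1, mean = 3/1 ≈ 3.000
  cycle 1 → 1: weight = 6, length = 1, mean = 6/1 ≈ 6.000
  cycle 2 → 2: weight = 2, length = 1, mean = 2/1 ≈ 2.000
  cycle 0 → 1 → 0: weight = 8, length = 2, mean = 8/2 ≈ 4.000
  cycle 0 → 2 → 0: weight = 6, length = 2, mean = 6/2 ≈ 3.000
  cycle 1 → 0 → 1: weight = 8, length = 2, mean = 8/2 ≈ 4.000
Minimum mean = 1.667, attained e.g. along the cycle 0 → 2 → 1 → 0 with weight 5 and length 3. So λ(A) = 5/3 = 5/3.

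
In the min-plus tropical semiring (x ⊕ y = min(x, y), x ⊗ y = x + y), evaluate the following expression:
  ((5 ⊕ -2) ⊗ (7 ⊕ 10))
((5 ⊕ -2) ⊗ (7 ⊕ 10)) = 5

Expand innermost to outermost. Recall ⊕ takes the minimum of its arguments and ⊗ takes their sum. Working out the expression ((5 ⊕ -2) ⊗ (7 ⊕ 10)) gives 5.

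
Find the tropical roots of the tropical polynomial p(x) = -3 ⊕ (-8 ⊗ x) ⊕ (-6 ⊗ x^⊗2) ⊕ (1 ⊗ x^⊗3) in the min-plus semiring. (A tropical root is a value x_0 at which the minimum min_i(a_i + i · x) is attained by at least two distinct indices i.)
Roots: {-7, -2, 5}

Each tropical root is a break point of the lower envelope of the lines y = a_i + i · x (there are 4 lines, with slopes 0, 1, ..., 3). Only the lines that attain the minimum somewhere contribute to roots; other lines are dominated. Here the surviving (envelope) indices are i = 3, i = 2, i = 1, i = 0.
Intersections between consecutive envelope lines give the roots: for adjacent envelope indices i < j the intersection is x = (a_i − a_j) / (j − i). Reading off the sorted break points: {-7, -2, 5}.
Verification: at each break x_0, at least two indices attain the minimum of min_i(a_i + i · x_0).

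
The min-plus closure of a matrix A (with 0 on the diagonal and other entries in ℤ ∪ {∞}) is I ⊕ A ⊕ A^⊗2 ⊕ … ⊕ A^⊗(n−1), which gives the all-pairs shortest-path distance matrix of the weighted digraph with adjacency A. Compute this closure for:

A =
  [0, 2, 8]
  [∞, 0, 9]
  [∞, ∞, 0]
Closure =
  [0, 2, 8]
  [∞, 0, 9]
  [∞, ∞, 0]

This is the Floyd-Warshall all-pairs shortest-path computation. For each intermediate vertex k = 0, 1, …, 2, update dist[i][j] ← min(dist[i][j], dist[i][k] + dist[k][j]). The final matrix gives, for each (i, j), the minimum total weight of any directed path from i to j (possibly empty when i = j).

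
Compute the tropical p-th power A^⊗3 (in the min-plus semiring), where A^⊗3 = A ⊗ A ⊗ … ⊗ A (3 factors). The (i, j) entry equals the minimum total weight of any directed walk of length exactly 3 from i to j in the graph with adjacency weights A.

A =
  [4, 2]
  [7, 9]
A^⊗3 =
  [12, 10]
  [15, 13]

Each entry (A^⊗3)_ij equals the minimum over all length-3 walks i = v_0 → v_1 → … → v_3 = j of Σ_t A[v_t][v_{t+1}]. For example, for (i, j) = (0, 1) we minimise over 4 possible intermediate vertex sequences; the minimum is 10, attained along the walk 0 → 0 → 0 → 1.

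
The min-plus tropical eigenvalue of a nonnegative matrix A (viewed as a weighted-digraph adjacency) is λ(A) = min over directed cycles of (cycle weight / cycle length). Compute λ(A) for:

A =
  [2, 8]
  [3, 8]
λ(A) = 2

Enumerate directed cycles and compute their means (weight / length). Sample:
  cycle 0 → 0: weight = 2, length = 1, mean = 2/1 ≈ 2.000
  cycle 1 → 1: weight = 8, length = 1, mean = 8/1 ≈ 8.000
  cycle 0 → 1 → 0: weight = 11, length = 2, mean = 11/2 ≈ 5.500
  cycle 1 → 0 → 1: weight = 11, length = 2, mean = 11/2 ≈ 5.500
Minimum mean = 2.000, attained e.g. along the cycle 0 → 0 with weight 2 and length 1. So λ(A) = 2/1 = 2.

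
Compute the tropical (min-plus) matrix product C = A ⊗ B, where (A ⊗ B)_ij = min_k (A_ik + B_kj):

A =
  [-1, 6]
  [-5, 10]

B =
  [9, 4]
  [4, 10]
A ⊗ B =
  [8, 3]
  [4, -1]

Apply the min-plus product entry-by-entry:
  C[0][0] = min over k of (A[0][0] + B[0][0] = -1 + 9 = 8, A[0][1] + B[1][0] = 6 + 4 = 10) = 8 (attained at k = 0)
  C[0][1] = min over k of (A[0][0] + B[0][1] = -1 + 4 = 3, A[0][1] + B[1][1] = 6 + 10 = 16) = 3 (attained at k = 0)
  C[1][0] = min over k of (A[1][0] + B[0][0] = -5 + 9 = 4, A[1][1] + B[1][0] = 10 + 4 = 14) = 4 (attained at k = 0)
  C[1][1] = min over k of (A[1][0] + B[0][1] = -5 + 4 = -1, A[1][1] + B[1][1] = 10 + 10 = 20) = -1 (attained at k = 0)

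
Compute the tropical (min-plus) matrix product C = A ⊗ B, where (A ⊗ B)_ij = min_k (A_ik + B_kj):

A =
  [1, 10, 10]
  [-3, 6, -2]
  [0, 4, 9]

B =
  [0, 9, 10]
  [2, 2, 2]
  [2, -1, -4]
A ⊗ B =
  [1, 9, 6]
  [-3, -3, -6]
  [0, 6, 5]

Apply the min-plus product entry-by-entry:
  C[0][0] = min over k of (A[0][0] + B[0][0] = 1 + 0 = 1, A[0][1] + B[1][0] = 10 + 2 = 12, A[0][2] + B[2][0] = 10 + 2 = 12) = 1 (attained at k = 0)
  C[0][1] = min over k of (A[0][0] + B[0][1] = 1 + 9 = 10, A[0][1] + B[1][1] = 10 + 2 = 12, A[0][2] + B[2][1] = 10 + -1 = 9) = 9 (attained at k = 2)
  C[0][2] = min over k of (A[0][0] + B[0][2] = 1 + 10 = 11, A[0][1] + B[1][2] = 10 + 2 = 12, A[0][2] + B[2][2] = 10 + -4 = 6) = 6 (attained at k = 2)
  C[1][0] = min over k of (A[1][0] + B[0][0] = -3 + 0 = -3, A[1][1] + B[1][0] = 6 + 2 = 8, A[1][2] + B[2][0] = -2 + 2 = 0) = -3 (attained at k = 0)
  C[1][1] = min over k of (A[1][0] + B[0][1] = -3 + 9 = 6, A[1][1] + B[1][1] = 6 + 2 = 8, A[1][2] + B[2][1] = -2 + -1 = -3) = -3 (attained at k = 2)
  C[1][2] = min over k of (A[1][0] + B[0][2] = -3 + 10 = 7, A[1][1] + B[1][2] = 6 + 2 = 8, A[1][2] + B[2][2] = -2 + -4 = -6) = -6 (attained at k = 2)
  C[2][0] = min over k of (A[2][0] + B[0][0] = 0 + 0 = 0, A[2][1] + B[1][0] = 4 + 2 = 6, A[2][2] + B[2][0] = 9 + 2 = 11) = 0 (attained at k = 0)
  C[2][1] = min over k of (A[2][0] + B[0][1] = 0 + 9 = 9, A[2][1] + B[1][1] = 4 + 2 = 6, A[2][2] + B[2][1] = 9 + -1 = 8) = 6 (attained at k = 1)
  C[2][2] = min over k of (A[2][0] + B[0][2] = 0 + 10 = 10, A[2][1] + B[1][2] = 4 + 2 = 6, A[2][2] + B[2][2] = 9 + -4 = 5) = 5 (attained at k = 2)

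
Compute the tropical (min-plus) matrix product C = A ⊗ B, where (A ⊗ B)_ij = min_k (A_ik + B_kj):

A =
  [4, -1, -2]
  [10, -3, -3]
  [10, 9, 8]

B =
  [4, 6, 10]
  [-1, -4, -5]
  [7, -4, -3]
A ⊗ B =
  [-2, -6, -6]
  [-4, -7, -8]
  [8, 4, 4]

Apply the min-plus product entry-by-entry:
  C[0][0] = min over k of (A[0][0] + B[0][0] = 4 + 4 = 8, A[0][1] + B[1][0] = -1 + -1 = -2, A[0][2] + B[2][0] = -2 + 7 = 5) = -2 (attained at k = 1)
  C[0][1] = min over k of (A[0][0] + B[0][1] = 4 + 6 = 10, A[0][1] + B[1][1] = -1 + -4 = -5, A[0][2] + B[2][1] = -2 + -4 = -6) = -6 (attained at k = 2)
  C[0][2] = min over k of (A[0][0] + B[0][2] = 4 + 10 = 14, A[0][1] + B[1][2] = -1 + -5 = -6, A[0][2] + B[2][2] = -2 + -3 = -5) = -6 (attained at k = 1)
  C[1][0] = min over k of (A[1][0] + B[0][0] = 10 + 4 = 14, A[1][1] + B[1][0] = -3 + -1 = -4, A[1][2] + B[2][0] = -3 + 7 = 4) = -4 (attained at k = 1)
  C[1][1] = min over k of (A[1][0] + B[0][1] = 10 + 6 = 16, A[1][1] + B[1][1] = -3 + -4 = -7, A[1][2] + B[2][1] = -3 + -4 = -7) = -7 (attained at k = 1)
  C[1][2] = min over k of (A[1][0] + B[0][2] = 10 + 10 = 20, A[1][1] + B[1][2] = -3 + -5 = -8, A[1][2] + B[2][2] = -3 + -3 = -6) = -8 (attained at k = 1)
  C[2][0] = min over k of (A[2][0] + B[0][0] = 10 + 4 = 14, A[2][1] + B[1][0] = 9 + -1 = 8, A[2][2] + B[2][0] = 8 + 7 = 15) = 8 (attained at k = 1)
  C[2][1] = min over k of (A[2][0] + B[0][1] = 10 + 6 = 16, A[2][1] + B[1][1] = 9 + -4 = 5, A[2][2] + B[2][1] = 8 + -4 = 4) = 4 (attained at k = 2)
  C[2][2] = min over k of (A[2][0] + B[0][2] = 10 + 10 = 20, A[2][1] + B[1][2] = 9 + -5 = 4, A[2][2] + B[2][2] = 8 + -3 = 5) = 4 (attained at k = 1)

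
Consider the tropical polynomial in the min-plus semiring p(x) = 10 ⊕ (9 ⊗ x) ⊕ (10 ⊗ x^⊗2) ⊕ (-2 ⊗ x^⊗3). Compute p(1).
p(1) = 1

A tropical monomial a ⊗ x^⊗i evaluates to a + i · x. Evaluating each term at x = 1:
  Term 0 contributes 10 + 0 · 1 = 10
  Term 1 contributes 9 + 1 · 1 = 10
  Term 2 contributes 10 + 2 · 1 = 12
  Term 3 contributes -2 + 3 · 1 = 1
p(1) = ⊕ of these = min[10, 10, 12, 1] = 1.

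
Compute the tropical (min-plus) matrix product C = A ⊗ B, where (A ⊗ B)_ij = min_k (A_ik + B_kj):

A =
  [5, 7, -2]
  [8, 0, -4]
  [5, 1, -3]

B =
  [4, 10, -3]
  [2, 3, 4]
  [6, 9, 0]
A ⊗ B =
  [4, 7, -2]
  [2, 3, -4]
  [3, 4, -3]

Apply the min-plus product entry-by-entry:
  C[0][0] = min over k of (A[0][0] + B[0][0] = 5 + 4 = 9, A[0][1] + B[1][0] = 7 + 2 = 9, A[0][2] + B[2][0] = -2 + 6 = 4) = 4 (attained at k = 2)
  C[0][1] = min over k of (A[0][0] + B[0][1] = 5 + 10 = 15, A[0][1] + B[1][1] = 7 + 3 = 10, A[0][2] + B[2][1] = -2 + 9 = 7) = 7 (attained at k = 2)
  C[0][2] = min over k of (A[0][0] + B[0][2] = 5 + -3 = 2, A[0][1] + B[1][2] = 7 + 4 = 11, A[0][2] + B[2][2] = -2 + 0 = -2) = -2 (attained at k = 2)
  C[1][0] = min over k of (A[1][0] + B[0][0] = 8 + 4 = 12, A[1][1] + B[1][0] = 0 + 2 = 2, A[1][2] + B[2][0] = -4 + 6 = 2) = 2 (attained at k = 1)
  C[1][1] = min over k of (A[1][0] + B[0][1] = 8 + 10 = 18, A[1][1] + B[1][1] = 0 + 3 = 3, A[1][2] + B[2][1] = -4 + 9 = 5) = 3 (attained at k = 1)
  C[1][2] = min over k of (A[1][0] + B[0][2] = 8 + -3 = 5, A[1][1] + B[1][2] = 0 + 4 = 4, A[1][2] + B[2][2] = -4 + 0 = -4) = -4 (attained at k = 2)
  C[2][0] = min over k of (A[2][0] + B[0][0] = 5 + 4 = 9, A[2][1] + B[1][0] = 1 + 2 = 3, A[2][2] + B[2][0] = -3 + 6 = 3) = 3 (attained at k = 1)
  C[2][1] = min over k of (A[2][0] + B[0][1] = 5 + 10 = 15, A[2][1] + B[1][1] = 1 + 3 = 4, A[2][2] + B[2][1] = -3 + 9 = 6) = 4 (attained at k = 1)
  C[2][2] = min over k of (A[2][0] + B[0][2] = 5 + -3 = 2, A[2][1] + B[1][2] = 1 + 4 = 5, A[2][2] + B[2][2] = -3 + 0 = -3) = -3 (attained at k = 2)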